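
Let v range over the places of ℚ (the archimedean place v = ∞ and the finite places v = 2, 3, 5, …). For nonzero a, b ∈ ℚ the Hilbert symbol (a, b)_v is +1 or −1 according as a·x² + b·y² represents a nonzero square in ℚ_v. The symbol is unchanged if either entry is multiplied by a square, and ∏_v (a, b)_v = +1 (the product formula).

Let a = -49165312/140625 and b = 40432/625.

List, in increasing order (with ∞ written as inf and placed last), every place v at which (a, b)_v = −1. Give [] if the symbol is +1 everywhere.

(a, b) ≡ (-133, 7) mod (ℚ^×)²; places V = {2, 3, 5, 7, 19, ∞}.
(a,b)_7: α=1, u≡1; β=1, v≡4 (mod 7); (1|7)=+1, (4|7)=+1; sign (−1)^1·+1^1·+1^1 = -1.
(a,b)_∞: sgn(-133)=−, sgn(7)=+, so +1.
(a,b)_5: α=-6, u≡2; β=-4, v≡2 (mod 5); (2|5)=-1, (2|5)=-1; sign (−1)^0·-1^-4·-1^-6 = +1.
(a,b)_19: α=3, u≡15; β=2, v≡1 (mod 19); (15|19)=-1, (1|19)=+1; sign (−1)^0·-1^2·+1^3 = +1.
(a,b)_2: α=10, β=4; u≡3, v≡7 (mod 8); ε(u)ε(v)=1·1, αω(v)=10·0, βω(u)=4·1; sum ≡ 1  ⇒  -1.
(a,b)_3: α=-2, u≡2; β=0, v≡1 (mod 3); (2|3)=-1, (1|3)=+1; sign (−1)^0·-1^0·+1^-2 = +1.
(-133, 7 / ℚ) ramifies at {2, 7}: a division algebra.

[2, 7]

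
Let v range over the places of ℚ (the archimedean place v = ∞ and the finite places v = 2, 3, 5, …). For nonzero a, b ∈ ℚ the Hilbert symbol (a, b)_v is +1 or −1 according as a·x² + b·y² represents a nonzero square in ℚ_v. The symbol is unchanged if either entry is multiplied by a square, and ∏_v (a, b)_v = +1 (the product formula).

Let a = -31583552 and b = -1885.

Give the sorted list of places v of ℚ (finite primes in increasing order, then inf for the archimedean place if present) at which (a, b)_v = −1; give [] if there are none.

Mod squares: a ≡ -493493, b ≡ -1885. Check v ∈ {∞, 2, 5, 7, 11, 13, 17, 29}.
v=11: a=11^1·(≡10), b=11^0·(≡7) mod 11; (10|11)=-1, (7|11)=-1; (−1)^{1·0·5}·(-1)^0·(-1)^1 = -1.
v=5: a=5^0·(≡3), b=5^1·(≡3) mod 5; (3|5)=-1, (3|5)=-1; (−1)^{0·1·2}·(-1)^1·(-1)^0 = -1.
v=2: v_2(a)=6, v_2(b)=0; units ≡ 3, 3 (mod 8); ε·ε+αω+βω = 1·1+6·1+0·1 ≡ 1  ⇒  (a,b)_2 = -1.
v=∞: -493493 < 0 and -1885 < 0  ⇒  (a,b)_∞ = -1.
v=13: a=13^1·(≡1), b=13^1·(≡11) mod 13; (1|13)=+1, (11|13)=-1; (−1)^{1·1·6}·(+1)^1·(-1)^1 = -1.
v=29: a=29^1·(≡7), b=29^1·(≡22) mod 29; (7|29)=+1, (22|29)=+1; (−1)^{1·1·14}·(+1)^1·(+1)^1 = +1.
v=17: a=17^1·(≡6), b=17^0·(≡2) mod 17; (6|17)=-1, (2|17)=+1; (−1)^{1·0·8}·(-1)^0·(+1)^1 = +1.
v=7: a=7^1·(≡5), b=7^0·(≡5) mod 7; (5|7)=-1, (5|7)=-1; (−1)^{1·0·3}·(-1)^0·(-1)^1 = -1.
(-493493, -1885 / ℚ) ramifies at {2, 5, 7, 11, 13, ∞}: a division algebra.

[2, 5, 7, 11, 13, inf]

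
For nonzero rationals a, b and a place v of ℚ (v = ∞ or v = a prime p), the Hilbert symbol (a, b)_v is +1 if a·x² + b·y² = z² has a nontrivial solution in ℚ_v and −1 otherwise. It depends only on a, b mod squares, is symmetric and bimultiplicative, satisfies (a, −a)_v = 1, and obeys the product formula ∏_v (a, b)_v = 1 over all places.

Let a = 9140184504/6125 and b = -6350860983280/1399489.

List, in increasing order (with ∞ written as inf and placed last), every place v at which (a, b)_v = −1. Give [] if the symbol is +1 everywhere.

[11, 17]

(a, b) ≡ (54230, -1003255) mod (ℚ^×)²; places V = {2, 3, 5, 7, 11, 13, 17, 29, 37, ∞}.
(a,b)_37: α=0, u≡3; β=3, v≡31 (mod 37); (3|37)=+1, (31|37)=-1; sign (−1)^0·+1^3·-1^0 = +1.
(a,b)_13: α=0, u≡11; β=-4, v≡7 (mod 13); (11|13)=-1, (7|13)=-1; sign (−1)^0·-1^-4·-1^0 = +1.
(a,b)_5: α=-3, u≡1; β=1, v≡1 (mod 5); (1|5)=+1, (1|5)=+1; sign (−1)^0·+1^1·+1^-3 = +1.
(a,b)_3: α=6, u≡2; β=0, v≡2 (mod 3); (2|3)=-1, (2|3)=-1; sign (−1)^0·-1^0·-1^6 = +1.
(a,b)_2: α=3, β=4; u≡3, v≡1 (mod 8); ε(u)ε(v)=1·0, αω(v)=3·0, βω(u)=4·1; sum ≡ 0  ⇒  +1.
(a,b)_29: α=1, u≡8; β=1, v≡14 (mod 29); (8|29)=-1, (14|29)=-1; sign (−1)^0·-1^1·-1^1 = +1.
(a,b)_7: α=-2, u≡4; β=-2, v≡5 (mod 7); (4|7)=+1, (5|7)=-1; sign (−1)^0·+1^-2·-1^-2 = +1.
(a,b)_17: α=3, u≡6; β=3, v≡15 (mod 17); (6|17)=-1, (15|17)=+1; sign (−1)^0·-1^3·+1^3 = -1.
(a,b)_∞: sgn(54230)=+, sgn(-1003255)=−, so +1.
(a,b)_11: α=1, u≡6; β=1, v≡10 (mod 11); (6|11)=-1, (10|11)=-1; sign (−1)^1·-1^1·-1^1 = -1.
|Ram(54230, -1003255)| = 2, even; anisotropic at {11, 17}.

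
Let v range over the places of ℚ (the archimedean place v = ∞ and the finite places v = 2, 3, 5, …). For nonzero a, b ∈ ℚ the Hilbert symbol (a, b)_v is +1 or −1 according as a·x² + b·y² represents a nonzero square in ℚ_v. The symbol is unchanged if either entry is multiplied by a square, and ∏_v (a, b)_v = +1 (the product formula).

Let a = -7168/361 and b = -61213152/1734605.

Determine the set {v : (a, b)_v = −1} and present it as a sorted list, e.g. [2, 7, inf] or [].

(a, b) ≡ (-7, -2310) mod (ℚ^×)²; places V = {2, 3, 5, 7, 11, 13, 19, 31, ∞}.
(a,b)_19: α=-2, u≡14; β=-2, v≡8 (mod 19); (14|19)=-1, (8|19)=-1; sign (−1)^0·-1^-2·-1^-2 = +1.
(a,b)_2: α=10, β=5; u≡1, v≡5 (mod 8); ε(u)ε(v)=0·0, αω(v)=10·1, βω(u)=5·0; sum ≡ 0  ⇒  +1.
(a,b)_3: α=0, u≡2; β=1, v≡1 (mod 3); (2|3)=-1, (1|3)=+1; sign (−1)^0·-1^1·+1^0 = -1.
(a,b)_5: α=0, u≡2; β=-1, v≡3 (mod 5); (2|5)=-1, (3|5)=-1; sign (−1)^0·-1^-1·-1^0 = -1.
(a,b)_13: α=0, u≡6; β=2, v≡12 (mod 13); (6|13)=-1, (12|13)=+1; sign (−1)^0·-1^2·+1^0 = +1.
(a,b)_7: α=1, u≡3; β=3, v≡3 (mod 7); (3|7)=-1, (3|7)=-1; sign (−1)^1·-1^3·-1^1 = -1.
(a,b)_31: α=0, u≡26; β=-2, v≡23 (mod 31); (26|31)=-1, (23|31)=-1; sign (−1)^0·-1^-2·-1^0 = +1.
(a,b)_∞: sgn(-7)=−, sgn(-2310)=−, so -1.
(a,b)_11: α=0, u≡9; β=1, v≡6 (mod 11); (9|11)=+1, (6|11)=-1; sign (−1)^0·+1^1·-1^0 = +1.
Ram(-7, -2310) = {3, 5, 7, ∞}; no ℚ_3-point on the conic.

[3, 5, 7, inf]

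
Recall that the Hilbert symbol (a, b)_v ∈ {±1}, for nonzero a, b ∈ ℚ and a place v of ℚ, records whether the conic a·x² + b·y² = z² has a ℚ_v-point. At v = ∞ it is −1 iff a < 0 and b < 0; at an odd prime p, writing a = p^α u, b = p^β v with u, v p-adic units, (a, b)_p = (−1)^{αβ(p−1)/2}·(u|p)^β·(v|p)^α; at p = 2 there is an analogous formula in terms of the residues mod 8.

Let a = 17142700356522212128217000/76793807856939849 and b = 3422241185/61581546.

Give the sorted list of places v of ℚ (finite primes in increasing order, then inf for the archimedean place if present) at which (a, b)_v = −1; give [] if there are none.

[5, 13, 37, 43]

(a, b) ≡ (365930, 4810) mod (ℚ^×)²; places V = {2, 3, 5, 11, 13, 17, 19, 23, 37, 43, ∞}.
(a,b)_13: α=-2, u≡8; β=-1, v≡7 (mod 13); (8|13)=-1, (7|13)=-1; sign (−1)^0·-1^-1·-1^-2 = -1.
(a,b)_3: α=-20, u≡2; β=-8, v≡1 (mod 3); (2|3)=-1, (1|3)=+1; sign (−1)^0·-1^-8·+1^-20 = +1.
(a,b)_17: α=4, u≡3; β=2, v≡4 (mod 17); (3|17)=-1, (4|17)=+1; sign (−1)^0·-1^2·+1^4 = +1.
(a,b)_11: α=4, u≡3; β=2, v≡4 (mod 11); (3|11)=+1, (4|11)=+1; sign (−1)^0·+1^2·+1^4 = +1.
(a,b)_37: α=3, u≡1; β=1, v≡18 (mod 37); (1|37)=+1, (18|37)=-1; sign (−1)^0·+1^1·-1^3 = -1.
(a,b)_43: α=1, u≡39; β=0, v≡30 (mod 43); (39|43)=-1, (30|43)=-1; sign (−1)^0·-1^0·-1^1 = -1.
(a,b)_∞: sgn(365930)=+, sgn(4810)=+, so +1.
(a,b)_5: α=3, u≡4; β=1, v≡2 (mod 5); (4|5)=+1, (2|5)=-1; sign (−1)^0·+1^1·-1^3 = -1.
(a,b)_2: α=3, β=-1; u≡5, v≡5 (mod 8); ε(u)ε(v)=0·0, αω(v)=3·1, βω(u)=-1·1; sum ≡ 0  ⇒  +1.
(a,b)_23: α=5, u≡7; β=2, v≡18 (mod 23); (7|23)=-1, (18|23)=+1; sign (−1)^0·-1^2·+1^5 = +1.
(a,b)_19: α=-4, u≡11; β=-2, v≡10 (mod 19); (11|19)=+1, (10|19)=-1; sign (−1)^0·+1^-2·-1^-4 = +1.
|Ram(365930, 4810)| = 4, even; anisotropic at {5, 13, 37, 43}.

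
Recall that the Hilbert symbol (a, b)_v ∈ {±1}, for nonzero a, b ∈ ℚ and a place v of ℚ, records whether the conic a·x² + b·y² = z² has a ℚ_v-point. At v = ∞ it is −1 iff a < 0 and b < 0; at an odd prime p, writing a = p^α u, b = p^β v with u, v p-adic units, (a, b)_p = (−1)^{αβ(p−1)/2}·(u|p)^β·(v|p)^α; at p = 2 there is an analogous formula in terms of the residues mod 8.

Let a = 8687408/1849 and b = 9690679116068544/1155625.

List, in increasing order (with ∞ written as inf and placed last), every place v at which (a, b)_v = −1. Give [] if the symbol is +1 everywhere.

Mod squares: a ≡ 323, b ≡ 10659. Check v ∈ {∞, 2, 3, 5, 11, 17, 19, 41, 43}.
v=19: a=19^1·(≡9), b=19^3·(≡14) mod 19; (9|19)=+1, (14|19)=-1; (−1)^{1·3·9}·(+1)^3·(-1)^1 = +1.
v=41: a=41^2·(≡21), b=41^2·(≡40) mod 41; (21|41)=+1, (40|41)=+1; (−1)^{2·2·20}·(+1)^2·(+1)^2 = +1.
v=2: v_2(a)=4, v_2(b)=6; units ≡ 3, 3 (mod 8); ε·ε+αω+βω = 1·1+4·1+6·1 ≡ 1  ⇒  (a,b)_2 = -1.
v=43: a=43^-2·(≡32), b=43^-2·(≡6) mod 43; (32|43)=-1, (6|43)=+1; (−1)^{-2·-2·21}·(-1)^-2·(+1)^-2 = +1.
v=5: a=5^0·(≡2), b=5^-4·(≡1) mod 5; (2|5)=-1, (1|5)=+1; (−1)^{0·-4·2}·(-1)^-4·(+1)^0 = +1.
v=11: a=11^0·(≡4), b=11^1·(≡4) mod 11; (4|11)=+1, (4|11)=+1; (−1)^{0·1·5}·(+1)^1·(+1)^0 = +1.
v=3: a=3^0·(≡2), b=3^5·(≡1) mod 3; (2|3)=-1, (1|3)=+1; (−1)^{0·5·1}·(-1)^5·(+1)^0 = -1.
v=∞: 323 > 0 and 10659 > 0  ⇒  (a,b)_∞ = +1.
v=17: a=17^1·(≡16), b=17^3·(≡16) mod 17; (16|17)=+1, (16|17)=+1; (−1)^{1·3·8}·(+1)^3·(+1)^1 = +1.
|Ram(323, 10659)| = 2, even; anisotropic at {2, 3}.

[2, 3]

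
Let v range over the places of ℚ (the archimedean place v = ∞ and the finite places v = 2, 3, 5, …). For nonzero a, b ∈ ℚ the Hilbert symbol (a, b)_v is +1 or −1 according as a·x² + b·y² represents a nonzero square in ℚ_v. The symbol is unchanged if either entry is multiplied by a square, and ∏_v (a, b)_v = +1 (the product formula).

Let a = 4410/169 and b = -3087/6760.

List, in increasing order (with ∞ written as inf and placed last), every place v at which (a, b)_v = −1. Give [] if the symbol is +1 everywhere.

(a, b) ≡ (10, -70) mod (ℚ^×)²; places V = {2, 3, 5, 7, 13, ∞}.
(a,b)_2: α=1, β=-3; u≡5, v≡5 (mod 8); ε(u)ε(v)=0·0, αω(v)=1·1, βω(u)=-3·1; sum ≡ 0  ⇒  +1.
(a,b)_∞: sgn(10)=+, sgn(-70)=−, so +1.
(a,b)_3: α=2, u≡1; β=2, v≡2 (mod 3); (1|3)=+1, (2|3)=-1; sign (−1)^0·+1^2·-1^2 = +1.
(a,b)_13: α=-2, u≡3; β=-2, v≡7 (mod 13); (3|13)=+1, (7|13)=-1; sign (−1)^0·+1^-2·-1^-2 = +1.
(a,b)_7: α=2, u≡6; β=3, v≡1 (mod 7); (6|7)=-1, (1|7)=+1; sign (−1)^0·-1^3·+1^2 = -1.
(a,b)_5: α=1, u≡3; β=-1, v≡4 (mod 5); (3|5)=-1, (4|5)=+1; sign (−1)^0·-1^-1·+1^1 = -1.
|Ram(10, -70)| = 2, even; anisotropic at {5, 7}.

[5, 7]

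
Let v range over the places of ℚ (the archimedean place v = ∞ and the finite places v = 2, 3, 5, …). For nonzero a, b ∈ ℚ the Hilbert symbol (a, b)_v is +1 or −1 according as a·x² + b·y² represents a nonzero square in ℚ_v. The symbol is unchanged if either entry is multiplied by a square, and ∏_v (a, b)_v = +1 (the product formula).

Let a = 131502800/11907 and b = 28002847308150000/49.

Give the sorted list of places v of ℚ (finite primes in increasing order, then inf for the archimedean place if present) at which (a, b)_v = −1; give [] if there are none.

(a, b) ≡ (8151, 3135) mod (ℚ^×)²; places V = {2, 3, 5, 7, 11, 13, 19, ∞}.
(a,b)_11: α=3, u≡4; β=5, v≡6 (mod 11); (4|11)=+1, (6|11)=-1; sign (−1)^1·+1^5·-1^3 = +1.
(a,b)_∞: sgn(8151)=+, sgn(3135)=+, so +1.
(a,b)_7: α=-2, u≡6; β=-2, v≡6 (mod 7); (6|7)=-1, (6|7)=-1; sign (−1)^0·-1^-2·-1^-2 = +1.
(a,b)_19: α=1, u≡1; β=3, v≡15 (mod 19); (1|19)=+1, (15|19)=-1; sign (−1)^1·+1^3·-1^1 = +1.
(a,b)_3: α=-5, u≡2; β=1, v≡1 (mod 3); (2|3)=-1, (1|3)=+1; sign (−1)^1·-1^1·+1^-5 = +1.
(a,b)_5: α=2, u≡1; β=5, v≡2 (mod 5); (1|5)=+1, (2|5)=-1; sign (−1)^0·+1^5·-1^2 = +1.
(a,b)_13: α=1, u≡12; β=2, v≡5 (mod 13); (12|13)=+1, (5|13)=-1; sign (−1)^0·+1^2·-1^1 = -1.
(a,b)_2: α=4, β=4; u≡7, v≡7 (mod 8); ε(u)ε(v)=1·1, αω(v)=4·0, βω(u)=4·0; sum ≡ 1  ⇒  -1.
|Ram(8151, 3135)| = 2, even; anisotropic at {2, 13}.

[2, 13]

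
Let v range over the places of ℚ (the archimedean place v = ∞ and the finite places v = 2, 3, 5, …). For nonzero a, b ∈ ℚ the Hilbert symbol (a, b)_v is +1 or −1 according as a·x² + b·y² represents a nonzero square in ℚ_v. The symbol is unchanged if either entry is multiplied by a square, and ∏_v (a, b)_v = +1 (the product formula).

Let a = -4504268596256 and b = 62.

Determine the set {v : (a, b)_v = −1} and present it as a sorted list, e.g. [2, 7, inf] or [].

Mod squares: a ≡ -292941506, b ≡ 62. Check v ∈ {∞, 2, 11, 13, 19, 31, 37, 47}.
v=37: a=37^1·(≡27), b=37^0·(≡25) mod 37; (27|37)=+1, (25|37)=+1; (−1)^{1·0·18}·(+1)^0·(+1)^1 = +1.
v=19: a=19^1·(≡8), b=19^0·(≡5) mod 19; (8|19)=-1, (5|19)=+1; (−1)^{1·0·9}·(-1)^0·(+1)^1 = +1.
v=2: v_2(a)=5, v_2(b)=1; units ≡ 7, 7 (mod 8); ε·ε+αω+βω = 1·1+5·0+1·0 ≡ 1  ⇒  (a,b)_2 = -1.
v=11: a=11^1·(≡4), b=11^0·(≡7) mod 11; (4|11)=+1, (7|11)=-1; (−1)^{1·0·5}·(+1)^0·(-1)^1 = -1.
v=13: a=13^1·(≡1), b=13^0·(≡10) mod 13; (1|13)=+1, (10|13)=+1; (−1)^{1·0·6}·(+1)^0·(+1)^1 = +1.
v=31: a=31^3·(≡2), b=31^1·(≡2) mod 31; (2|31)=+1, (2|31)=+1; (−1)^{3·1·15}·(+1)^1·(+1)^3 = -1.
v=47: a=47^1·(≡44), b=47^0·(≡15) mod 47; (44|47)=-1, (15|47)=-1; (−1)^{1·0·23}·(-1)^0·(-1)^1 = -1.
v=∞: -292941506 < 0 and 62 > 0  ⇒  (a,b)_∞ = +1.
Ram(-292941506, 62) = {2, 11, 31, 47}; no ℚ_2-point on the conic.

[2, 11, 31, 47]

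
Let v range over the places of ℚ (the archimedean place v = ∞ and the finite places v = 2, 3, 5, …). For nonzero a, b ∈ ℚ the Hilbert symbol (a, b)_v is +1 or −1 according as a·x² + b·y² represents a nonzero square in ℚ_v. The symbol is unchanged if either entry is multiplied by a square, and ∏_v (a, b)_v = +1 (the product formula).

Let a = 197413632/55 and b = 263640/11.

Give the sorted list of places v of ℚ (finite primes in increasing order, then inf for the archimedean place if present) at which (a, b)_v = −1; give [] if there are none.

[2, 11]

Mod squares: a ≡ 165, b ≡ 4290. Check v ∈ {∞, 2, 3, 5, 11, 13}.
v=11: a=11^-1·(≡4), b=11^-1·(≡3) mod 11; (4|11)=+1, (3|11)=+1; (−1)^{-1·-1·5}·(+1)^-1·(+1)^-1 = -1.
v=13: a=13^4·(≡3), b=13^3·(≡5) mod 13; (3|13)=+1, (5|13)=-1; (−1)^{4·3·6}·(+1)^3·(-1)^4 = +1.
v=5: a=5^-1·(≡2), b=5^1·(≡3) mod 5; (2|5)=-1, (3|5)=-1; (−1)^{-1·1·2}·(-1)^1·(-1)^-1 = +1.
v=3: a=3^3·(≡1), b=3^1·(≡2) mod 3; (1|3)=+1, (2|3)=-1; (−1)^{3·1·1}·(+1)^1·(-1)^3 = +1.
v=∞: 165 > 0 and 4290 > 0  ⇒  (a,b)_∞ = +1.
v=2: v_2(a)=8, v_2(b)=3; units ≡ 5, 1 (mod 8); ε·ε+αω+βω = 0·0+8·0+3·1 ≡ 1  ⇒  (a,b)_2 = -1.
Ram(165, 4290) = {2, 11}; no ℚ_2-point on the conic.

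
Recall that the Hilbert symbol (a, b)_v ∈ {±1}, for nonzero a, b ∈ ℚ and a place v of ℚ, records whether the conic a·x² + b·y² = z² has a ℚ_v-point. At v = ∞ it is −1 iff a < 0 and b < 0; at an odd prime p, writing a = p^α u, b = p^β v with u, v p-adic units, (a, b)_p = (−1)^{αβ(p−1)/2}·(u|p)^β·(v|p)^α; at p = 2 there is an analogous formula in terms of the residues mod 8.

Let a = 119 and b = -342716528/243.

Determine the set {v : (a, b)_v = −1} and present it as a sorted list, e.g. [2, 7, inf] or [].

Mod squares: a ≡ 119, b ≡ -4389. Check v ∈ {∞, 2, 3, 7, 11, 17, 19}.
v=17: a=17^1·(≡7), b=17^0·(≡11) mod 17; (7|17)=-1, (11|17)=-1; (−1)^{1·0·8}·(-1)^0·(-1)^1 = -1.
v=7: a=7^1·(≡3), b=7^1·(≡3) mod 7; (3|7)=-1, (3|7)=-1; (−1)^{1·1·3}·(-1)^1·(-1)^1 = -1.
v=11: a=11^0·(≡9), b=11^5·(≡6) mod 11; (9|11)=+1, (6|11)=-1; (−1)^{0·5·5}·(+1)^5·(-1)^0 = +1.
v=∞: 119 > 0 and -4389 < 0  ⇒  (a,b)_∞ = +1.
v=19: a=19^0·(≡5), b=19^1·(≡6) mod 19; (5|19)=+1, (6|19)=+1; (−1)^{0·1·9}·(+1)^1·(+1)^0 = +1.
v=2: v_2(a)=0, v_2(b)=4; units ≡ 7, 3 (mod 8); ε·ε+αω+βω = 1·1+0·1+4·0 ≡ 1  ⇒  (a,b)_2 = -1.
v=3: a=3^0·(≡2), b=3^-5·(≡1) mod 3; (2|3)=-1, (1|3)=+1; (−1)^{0·-5·1}·(-1)^-5·(+1)^0 = -1.
Ram(119, -4389) = {2, 3, 7, 17}; no ℚ_2-point on the conic.

[2, 3, 7, 17]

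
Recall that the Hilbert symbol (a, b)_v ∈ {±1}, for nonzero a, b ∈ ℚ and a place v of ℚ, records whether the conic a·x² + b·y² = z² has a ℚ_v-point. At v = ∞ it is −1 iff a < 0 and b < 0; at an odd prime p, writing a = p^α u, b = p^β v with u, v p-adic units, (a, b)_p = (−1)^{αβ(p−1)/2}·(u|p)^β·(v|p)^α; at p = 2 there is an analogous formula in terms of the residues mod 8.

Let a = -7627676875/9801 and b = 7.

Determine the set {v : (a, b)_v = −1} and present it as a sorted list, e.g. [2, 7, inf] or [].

[7, 13, 17, 23]

Mod squares: a ≡ -5083, b ≡ 7. Check v ∈ {∞, 2, 3, 5, 7, 11, 13, 17, 23}.
v=11: a=11^-2·(≡7), b=11^0·(≡7) mod 11; (7|11)=-1, (7|11)=-1; (−1)^{-2·0·5}·(-1)^0·(-1)^-2 = +1.
v=3: a=3^-4·(≡2), b=3^0·(≡1) mod 3; (2|3)=-1, (1|3)=+1; (−1)^{-4·0·1}·(-1)^0·(+1)^-4 = +1.
v=17: a=17^1·(≡14), b=17^0·(≡7) mod 17; (14|17)=-1, (7|17)=-1; (−1)^{1·0·8}·(-1)^0·(-1)^1 = -1.
v=5: a=5^4·(≡2), b=5^0·(≡2) mod 5; (2|5)=-1, (2|5)=-1; (−1)^{4·0·2}·(-1)^0·(-1)^4 = +1.
v=13: a=13^1·(≡9), b=13^0·(≡7) mod 13; (9|13)=+1, (7|13)=-1; (−1)^{1·0·6}·(+1)^0·(-1)^1 = -1.
v=7: a=7^4·(≡5), b=7^1·(≡1) mod 7; (5|7)=-1, (1|7)=+1; (−1)^{4·1·3}·(-1)^1·(+1)^4 = -1.
v=2: v_2(a)=0, v_2(b)=0; units ≡ 5, 7 (mod 8); ε·ε+αω+βω = 0·1+0·0+0·1 ≡ 0  ⇒  (a,b)_2 = +1.
v=∞: -5083 < 0 and 7 > 0  ⇒  (a,b)_∞ = +1.
v=23: a=23^1·(≡16), b=23^0·(≡7) mod 23; (16|23)=+1, (7|23)=-1; (−1)^{1·0·11}·(+1)^0·(-1)^1 = -1.
Ram(-5083, 7) = {7, 13, 17, 23}; no ℚ_7-point on the conic.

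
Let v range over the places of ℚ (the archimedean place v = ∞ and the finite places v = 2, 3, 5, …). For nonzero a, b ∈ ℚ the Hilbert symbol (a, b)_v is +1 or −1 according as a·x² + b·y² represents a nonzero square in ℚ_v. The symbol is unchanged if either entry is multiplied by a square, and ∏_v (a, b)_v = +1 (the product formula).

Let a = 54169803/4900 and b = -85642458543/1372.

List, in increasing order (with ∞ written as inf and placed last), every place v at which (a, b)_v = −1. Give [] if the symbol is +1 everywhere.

Mod squares: a ≡ 74307, b ≡ -329. Check v ∈ {∞, 2, 3, 5, 7, 17, 31, 47}.
v=47: a=47^1·(≡13), b=47^1·(≡44) mod 47; (13|47)=-1, (44|47)=-1; (−1)^{1·1·23}·(-1)^1·(-1)^1 = -1.
v=3: a=3^7·(≡1), b=3^8·(≡1) mod 3; (1|3)=+1, (1|3)=+1; (−1)^{7·8·1}·(+1)^8·(+1)^7 = +1.
v=31: a=31^1·(≡18), b=31^2·(≡3) mod 31; (18|31)=+1, (3|31)=-1; (−1)^{1·2·15}·(+1)^2·(-1)^1 = -1.
v=∞: 74307 > 0 and -329 < 0  ⇒  (a,b)_∞ = +1.
v=2: v_2(a)=-2, v_2(b)=-2; units ≡ 3, 7 (mod 8); ε·ε+αω+βω = 1·1+-2·0+-2·1 ≡ 1  ⇒  (a,b)_2 = -1.
v=5: a=5^-2·(≡3), b=5^0·(≡1) mod 5; (3|5)=-1, (1|5)=+1; (−1)^{-2·0·2}·(-1)^0·(+1)^-2 = +1.
v=17: a=17^1·(≡16), b=17^2·(≡14) mod 17; (16|17)=+1, (14|17)=-1; (−1)^{1·2·8}·(+1)^2·(-1)^1 = -1.
v=7: a=7^-2·(≡1), b=7^-3·(≡4) mod 7; (1|7)=+1, (4|7)=+1; (−1)^{-2·-3·3}·(+1)^-3·(+1)^-2 = +1.
Ram(74307, -329) = {2, 17, 31, 47}; no ℚ_2-point on the conic.

[2, 17, 31, 47]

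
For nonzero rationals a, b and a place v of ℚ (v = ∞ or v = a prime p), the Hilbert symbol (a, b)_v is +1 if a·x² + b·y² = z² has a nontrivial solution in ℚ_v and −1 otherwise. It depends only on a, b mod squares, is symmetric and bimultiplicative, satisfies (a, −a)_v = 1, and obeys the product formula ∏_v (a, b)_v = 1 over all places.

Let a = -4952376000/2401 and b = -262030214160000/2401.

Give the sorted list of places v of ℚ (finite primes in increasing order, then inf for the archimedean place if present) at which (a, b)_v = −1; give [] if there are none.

(a, b) ≡ (-2035, -26) mod (ℚ^×)²; places V = {2, 3, 5, 7, 11, 13, 37, ∞}.
(a,b)_11: α=1, u≡10; β=2, v≡8 (mod 11); (10|11)=-1, (8|11)=-1; sign (−1)^0·-1^2·-1^1 = -1.
(a,b)_13: α=2, u≡6; β=3, v≡6 (mod 13); (6|13)=-1, (6|13)=-1; sign (−1)^0·-1^3·-1^2 = -1.
(a,b)_7: α=-4, u≡2; β=-4, v≡1 (mod 7); (2|7)=+1, (1|7)=+1; sign (−1)^0·+1^-4·+1^-4 = +1.
(a,b)_∞: sgn(-2035)=−, sgn(-26)=−, so -1.
(a,b)_2: α=6, β=7; u≡5, v≡3 (mod 8); ε(u)ε(v)=0·1, αω(v)=6·1, βω(u)=7·1; sum ≡ 1  ⇒  -1.
(a,b)_37: α=1, u≡14; β=2, v≡3 (mod 37); (14|37)=-1, (3|37)=+1; sign (−1)^0·-1^2·+1^1 = +1.
(a,b)_5: α=3, u≡2; β=4, v≡4 (mod 5); (2|5)=-1, (4|5)=+1; sign (−1)^0·-1^4·+1^3 = +1.
(a,b)_3: α=2, u≡2; β=2, v≡1 (mod 3); (2|3)=-1, (1|3)=+1; sign (−1)^0·-1^2·+1^2 = +1.
(-2035, -26 / ℚ) ramifies at {2, 11, 13, ∞}: a division algebra.

[2, 11, 13, inf]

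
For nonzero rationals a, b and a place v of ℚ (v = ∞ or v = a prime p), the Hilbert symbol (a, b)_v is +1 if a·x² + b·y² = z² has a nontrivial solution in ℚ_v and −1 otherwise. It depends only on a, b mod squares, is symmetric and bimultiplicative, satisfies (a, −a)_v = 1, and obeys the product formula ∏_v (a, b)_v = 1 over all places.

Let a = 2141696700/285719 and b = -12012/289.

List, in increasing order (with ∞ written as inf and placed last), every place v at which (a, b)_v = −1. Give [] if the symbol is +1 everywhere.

Mod squares: a ≡ 17017, b ≡ -3003. Check v ∈ {∞, 2, 3, 5, 7, 11, 13, 17, 43}.
v=11: a=11^1·(≡6), b=11^1·(≡10) mod 11; (6|11)=-1, (10|11)=-1; (−1)^{1·1·5}·(-1)^1·(-1)^1 = -1.
v=7: a=7^-5·(≡1), b=7^1·(≡3) mod 7; (1|7)=+1, (3|7)=-1; (−1)^{-5·1·3}·(+1)^1·(-1)^-5 = +1.
v=17: a=17^-1·(≡9), b=17^-2·(≡7) mod 17; (9|17)=+1, (7|17)=-1; (−1)^{-1·-2·8}·(+1)^-2·(-1)^-1 = -1.
v=3: a=3^4·(≡1), b=3^1·(≡1) mod 3; (1|3)=+1, (1|3)=+1; (−1)^{4·1·1}·(+1)^1·(+1)^4 = +1.
v=5: a=5^2·(≡2), b=5^0·(≡2) mod 5; (2|5)=-1, (2|5)=-1; (−1)^{2·0·2}·(-1)^0·(-1)^2 = +1.
v=43: a=43^2·(≡29), b=43^0·(≡12) mod 43; (29|43)=-1, (12|43)=-1; (−1)^{2·0·21}·(-1)^0·(-1)^2 = +1.
v=∞: 17017 > 0 and -3003 < 0  ⇒  (a,b)_∞ = +1.
v=13: a=13^1·(≡4), b=13^1·(≡4) mod 13; (4|13)=+1, (4|13)=+1; (−1)^{1·1·6}·(+1)^1·(+1)^1 = +1.
v=2: v_2(a)=2, v_2(b)=2; units ≡ 1, 5 (mod 8); ε·ε+αω+βω = 0·0+2·1+2·0 ≡ 0  ⇒  (a,b)_2 = +1.
Ram(17017, -3003) = {11, 17}; no ℚ_11-point on the conic.

[11, 17]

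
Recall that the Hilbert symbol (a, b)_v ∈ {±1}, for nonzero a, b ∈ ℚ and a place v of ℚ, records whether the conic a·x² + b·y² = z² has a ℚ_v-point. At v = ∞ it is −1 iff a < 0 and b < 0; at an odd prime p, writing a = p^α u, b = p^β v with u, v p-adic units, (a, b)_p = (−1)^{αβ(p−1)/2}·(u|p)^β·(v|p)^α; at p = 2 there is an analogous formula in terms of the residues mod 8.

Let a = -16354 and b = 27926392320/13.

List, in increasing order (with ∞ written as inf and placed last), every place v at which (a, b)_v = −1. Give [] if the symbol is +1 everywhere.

[13, 37]

(a, b) ≡ (-16354, 157570790) mod (ℚ^×)²; places V = {2, 3, 5, 13, 17, 37, 41, 47, ∞}.
(a,b)_47: α=0, u≡2; β=1, v≡29 (mod 47); (2|47)=+1, (29|47)=-1; sign (−1)^0·+1^1·-1^0 = +1.
(a,b)_13: α=1, u≡3; β=-1, v≡8 (mod 13); (3|13)=+1, (8|13)=-1; sign (−1)^0·+1^-1·-1^1 = -1.
(a,b)_17: α=1, u≡7; β=1, v≡3 (mod 17); (7|17)=-1, (3|17)=-1; sign (−1)^0·-1^1·-1^1 = +1.
(a,b)_2: α=1, β=9; u≡7, v≡3 (mod 8); ε(u)ε(v)=1·1, αω(v)=1·1, βω(u)=9·0; sum ≡ 0  ⇒  +1.
(a,b)_5: α=0, u≡1; β=1, v≡3 (mod 5); (1|5)=+1, (3|5)=-1; sign (−1)^0·+1^1·-1^0 = +1.
(a,b)_41: α=0, u≡5; β=1, v≡6 (mod 41); (5|41)=+1, (6|41)=-1; sign (−1)^0·+1^1·-1^0 = +1.
(a,b)_3: α=0, u≡2; β=2, v≡2 (mod 3); (2|3)=-1, (2|3)=-1; sign (−1)^0·-1^2·-1^0 = +1.
(a,b)_37: α=1, u≡2; β=1, v≡28 (mod 37); (2|37)=-1, (28|37)=+1; sign (−1)^0·-1^1·+1^1 = -1.
(a,b)_∞: sgn(-16354)=−, sgn(157570790)=+, so +1.
(-16354, 157570790 / ℚ) ramifies at {13, 37}: a division algebra.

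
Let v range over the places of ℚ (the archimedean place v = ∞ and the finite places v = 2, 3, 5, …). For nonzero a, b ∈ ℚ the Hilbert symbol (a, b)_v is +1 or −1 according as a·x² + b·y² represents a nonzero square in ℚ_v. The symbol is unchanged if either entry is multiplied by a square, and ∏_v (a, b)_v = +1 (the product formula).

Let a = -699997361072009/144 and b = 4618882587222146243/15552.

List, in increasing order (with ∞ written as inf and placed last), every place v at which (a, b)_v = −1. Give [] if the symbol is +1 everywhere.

[11, 17]

Mod squares: a ≡ -209, b ≡ 4641. Check v ∈ {∞, 2, 3, 7, 11, 13, 17, 19}.
v=3: a=3^-2·(≡1), b=3^-5·(≡2) mod 3; (1|3)=+1, (2|3)=-1; (−1)^{-2·-5·1}·(+1)^-5·(-1)^-2 = +1.
v=11: a=11^1·(≡1), b=11^2·(≡10) mod 11; (1|11)=+1, (10|11)=-1; (−1)^{1·2·5}·(+1)^2·(-1)^1 = -1.
v=2: v_2(a)=-4, v_2(b)=-6; units ≡ 7, 1 (mod 8); ε·ε+αω+βω = 1·0+-4·0+-6·0 ≡ 0  ⇒  (a,b)_2 = +1.
v=∞: -209 < 0 and 4641 > 0  ⇒  (a,b)_∞ = +1.
v=19: a=19^1·(≡15), b=19^2·(≡1) mod 19; (15|19)=-1, (1|19)=+1; (−1)^{1·2·9}·(-1)^2·(+1)^1 = +1.
v=7: a=7^4·(≡4), b=7^3·(≡3) mod 7; (4|7)=+1, (3|7)=-1; (−1)^{4·3·3}·(+1)^3·(-1)^4 = +1.
v=13: a=13^6·(≡12), b=13^7·(≡2) mod 13; (12|13)=+1, (2|13)=-1; (−1)^{6·7·6}·(+1)^7·(-1)^6 = +1.
v=17: a=17^2·(≡11), b=17^3·(≡2) mod 17; (11|17)=-1, (2|17)=+1; (−1)^{2·3·8}·(-1)^3·(+1)^2 = -1.
Ram(-209, 4641) = {11, 17}; no ℚ_11-point on the conic.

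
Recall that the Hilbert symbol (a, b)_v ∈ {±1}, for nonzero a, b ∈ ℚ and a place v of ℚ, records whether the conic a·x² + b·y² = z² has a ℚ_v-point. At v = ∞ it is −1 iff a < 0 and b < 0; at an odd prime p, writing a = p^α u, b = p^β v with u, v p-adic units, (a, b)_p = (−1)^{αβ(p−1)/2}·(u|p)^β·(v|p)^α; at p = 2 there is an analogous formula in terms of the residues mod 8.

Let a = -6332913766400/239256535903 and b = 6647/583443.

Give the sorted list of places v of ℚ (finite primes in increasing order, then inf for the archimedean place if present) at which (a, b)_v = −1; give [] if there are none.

[7, 23]

Mod squares: a ≡ -1547, b ≡ 69. Check v ∈ {∞, 2, 3, 5, 7, 11, 13, 17, 23}.
v=11: a=11^-2·(≡3), b=11^0·(≡1) mod 11; (3|11)=+1, (1|11)=+1; (−1)^{-2·0·5}·(+1)^0·(+1)^-2 = +1.
v=∞: -1547 < 0 and 69 > 0  ⇒  (a,b)_∞ = +1.
v=13: a=13^1·(≡8), b=13^0·(≡10) mod 13; (8|13)=-1, (10|13)=+1; (−1)^{1·0·6}·(-1)^0·(+1)^1 = +1.
v=2: v_2(a)=12, v_2(b)=0; units ≡ 5, 5 (mod 8); ε·ε+αω+βω = 0·0+12·1+0·1 ≡ 0  ⇒  (a,b)_2 = +1.
v=17: a=17^1·(≡10), b=17^2·(≡2) mod 17; (10|17)=-1, (2|17)=+1; (−1)^{1·2·8}·(-1)^2·(+1)^1 = +1.
v=23: a=23^4·(≡17), b=23^1·(≡18) mod 23; (17|23)=-1, (18|23)=+1; (−1)^{4·1·11}·(-1)^1·(+1)^4 = -1.
v=5: a=5^2·(≡3), b=5^0·(≡4) mod 5; (3|5)=-1, (4|5)=+1; (−1)^{2·0·2}·(-1)^0·(+1)^2 = +1.
v=7: a=7^-11·(≡5), b=7^-4·(≡5) mod 7; (5|7)=-1, (5|7)=-1; (−1)^{-11·-4·3}·(-1)^-4·(-1)^-11 = -1.
v=3: a=3^0·(≡1), b=3^-5·(≡2) mod 3; (1|3)=+1, (2|3)=-1; (−1)^{0·-5·1}·(+1)^-5·(-1)^0 = +1.
(-1547, 69 / ℚ) ramifies at {7, 23}: a division algebra.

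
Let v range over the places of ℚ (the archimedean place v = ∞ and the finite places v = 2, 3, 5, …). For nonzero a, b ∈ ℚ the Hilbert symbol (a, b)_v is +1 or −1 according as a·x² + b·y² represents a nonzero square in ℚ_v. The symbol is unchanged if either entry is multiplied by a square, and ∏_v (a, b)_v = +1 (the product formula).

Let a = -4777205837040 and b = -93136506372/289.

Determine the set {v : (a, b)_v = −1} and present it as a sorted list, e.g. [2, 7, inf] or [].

Mod squares: a ≡ -25935, b ≡ -3857. Check v ∈ {∞, 2, 3, 5, 7, 13, 17, 19, 29}.
v=5: a=5^1·(≡2), b=5^0·(≡2) mod 5; (2|5)=-1, (2|5)=-1; (−1)^{1·0·2}·(-1)^0·(-1)^1 = -1.
v=3: a=3^5·(≡1), b=3^6·(≡1) mod 3; (1|3)=+1, (1|3)=+1; (−1)^{5·6·1}·(+1)^6·(+1)^5 = +1.
v=29: a=29^2·(≡1), b=29^1·(≡2) mod 29; (1|29)=+1, (2|29)=-1; (−1)^{2·1·14}·(+1)^1·(-1)^2 = +1.
v=∞: -25935 < 0 and -3857 < 0  ⇒  (a,b)_∞ = -1.
v=19: a=19^1·(≡13), b=19^1·(≡7) mod 19; (13|19)=-1, (7|19)=+1; (−1)^{1·1·9}·(-1)^1·(+1)^1 = +1.
v=2: v_2(a)=4, v_2(b)=2; units ≡ 1, 7 (mod 8); ε·ε+αω+βω = 0·1+4·0+2·0 ≡ 0  ⇒  (a,b)_2 = +1.
v=7: a=7^1·(≡5), b=7^3·(≡4) mod 7; (5|7)=-1, (4|7)=+1; (−1)^{1·3·3}·(-1)^3·(+1)^1 = +1.
v=13: a=13^3·(≡8), b=13^2·(≡10) mod 13; (8|13)=-1, (10|13)=+1; (−1)^{3·2·6}·(-1)^2·(+1)^3 = +1.
v=17: a=17^0·(≡14), b=17^-2·(≡2) mod 17; (14|17)=-1, (2|17)=+1; (−1)^{0·-2·8}·(-1)^-2·(+1)^0 = +1.
|Ram(-25935, -3857)| = 2, even; anisotropic at {5, ∞}.

[5, inf]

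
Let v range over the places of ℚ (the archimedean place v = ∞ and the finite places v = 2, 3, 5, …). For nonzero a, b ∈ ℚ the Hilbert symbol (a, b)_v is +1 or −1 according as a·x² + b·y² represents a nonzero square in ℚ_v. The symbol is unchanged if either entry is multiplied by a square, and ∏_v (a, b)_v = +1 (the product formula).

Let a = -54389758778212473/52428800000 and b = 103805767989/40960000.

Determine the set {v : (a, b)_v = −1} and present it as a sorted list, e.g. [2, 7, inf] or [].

[29, 37]

(a, b) ≡ (-5365, 29) mod (ℚ^×)²; places V = {2, 3, 5, 7, 11, 17, 29, 37, ∞}.
(a,b)_37: α=3, u≡4; β=2, v≡31 (mod 37); (4|37)=+1, (31|37)=-1; sign (−1)^0·+1^2·-1^3 = -1.
(a,b)_3: α=2, u≡2; β=2, v≡2 (mod 3); (2|3)=-1, (2|3)=-1; sign (−1)^0·-1^2·-1^2 = +1.
(a,b)_29: α=1, u≡12; β=1, v≡9 (mod 29); (12|29)=-1, (9|29)=+1; sign (−1)^0·-1^1·+1^1 = -1.
(a,b)_2: α=-24, β=-16; u≡3, v≡5 (mod 8); ε(u)ε(v)=1·0, αω(v)=-24·1, βω(u)=-16·1; sum ≡ 0  ⇒  +1.
(a,b)_∞: sgn(-5365)=−, sgn(29)=+, so +1.
(a,b)_7: α=6, u≡2; β=4, v≡4 (mod 7); (2|7)=+1, (4|7)=+1; sign (−1)^0·+1^4·+1^6 = +1.
(a,b)_17: α=2, u≡3; β=0, v≡11 (mod 17); (3|17)=-1, (11|17)=-1; sign (−1)^0·-1^0·-1^2 = +1.
(a,b)_5: α=-5, u≡2; β=-4, v≡4 (mod 5); (2|5)=-1, (4|5)=+1; sign (−1)^0·-1^-4·+1^-5 = +1.
(a,b)_11: α=2, u≡1; β=2, v≡8 (mod 11); (1|11)=+1, (8|11)=-1; sign (−1)^0·+1^2·-1^2 = +1.
Ram(-5365, 29) = {29, 37}; no ℚ_29-point on the conic.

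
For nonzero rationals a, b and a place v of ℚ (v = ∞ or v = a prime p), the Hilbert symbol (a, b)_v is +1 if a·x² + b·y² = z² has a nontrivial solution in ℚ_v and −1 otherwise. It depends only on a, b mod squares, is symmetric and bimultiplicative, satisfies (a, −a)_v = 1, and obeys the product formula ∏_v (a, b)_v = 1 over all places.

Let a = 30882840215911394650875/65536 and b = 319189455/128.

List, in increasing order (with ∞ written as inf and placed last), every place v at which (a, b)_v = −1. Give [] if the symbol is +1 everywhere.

Mod squares: a ≡ 1235, b ≡ 190. Check v ∈ {∞, 2, 3, 5, 13, 19, 47}.
v=5: a=5^3·(≡2), b=5^1·(≡2) mod 5; (2|5)=-1, (2|5)=-1; (−1)^{3·1·2}·(-1)^1·(-1)^3 = +1.
v=2: v_2(a)=-16, v_2(b)=-7; units ≡ 3, 7 (mod 8); ε·ε+αω+βω = 1·1+-16·0+-7·1 ≡ 0  ⇒  (a,b)_2 = +1.
v=13: a=13^5·(≡3), b=13^2·(≡5) mod 13; (3|13)=+1, (5|13)=-1; (−1)^{5·2·6}·(+1)^2·(-1)^5 = -1.
v=3: a=3^2·(≡2), b=3^2·(≡1) mod 3; (2|3)=-1, (1|3)=+1; (−1)^{2·2·1}·(-1)^2·(+1)^2 = +1.
v=∞: 1235 > 0 and 190 > 0  ⇒  (a,b)_∞ = +1.
v=19: a=19^3·(≡13), b=19^1·(≡14) mod 19; (13|19)=-1, (14|19)=-1; (−1)^{3·1·9}·(-1)^1·(-1)^3 = -1.
v=47: a=47^6·(≡20), b=47^2·(≡24) mod 47; (20|47)=-1, (24|47)=+1; (−1)^{6·2·23}·(-1)^2·(+1)^6 = +1.
|Ram(1235, 190)| = 2, even; anisotropic at {13, 19}.

[13, 19]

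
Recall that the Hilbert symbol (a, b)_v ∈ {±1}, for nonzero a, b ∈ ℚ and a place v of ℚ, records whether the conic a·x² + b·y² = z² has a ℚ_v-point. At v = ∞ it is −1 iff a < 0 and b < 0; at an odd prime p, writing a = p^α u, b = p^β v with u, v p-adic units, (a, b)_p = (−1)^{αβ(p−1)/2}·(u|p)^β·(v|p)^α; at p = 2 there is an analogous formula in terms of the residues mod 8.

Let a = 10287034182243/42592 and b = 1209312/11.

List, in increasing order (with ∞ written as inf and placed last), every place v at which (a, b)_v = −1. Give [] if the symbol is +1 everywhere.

[2, 3]

(a, b) ≡ (66, 92378) mod (ℚ^×)²; places V = {2, 3, 7, 11, 13, 17, 19, ∞}.
(a,b)_2: α=-5, β=5; u≡1, v≡5 (mod 8); ε(u)ε(v)=0·0, αω(v)=-5·1, βω(u)=5·0; sum ≡ 1  ⇒  -1.
(a,b)_11: α=-3, u≡6; β=-1, v≡5 (mod 11); (6|11)=-1, (5|11)=+1; sign (−1)^1·-1^-1·+1^-3 = +1.
(a,b)_∞: sgn(66)=+, sgn(92378)=+, so +1.
(a,b)_17: α=2, u≡8; β=1, v≡10 (mod 17); (8|17)=+1, (10|17)=-1; sign (−1)^0·+1^1·-1^2 = +1.
(a,b)_3: α=5, u≡1; β=2, v≡2 (mod 3); (1|3)=+1, (2|3)=-1; sign (−1)^0·+1^2·-1^5 = -1.
(a,b)_7: α=4, u≡3; β=0, v≡5 (mod 7); (3|7)=-1, (5|7)=-1; sign (−1)^0·-1^0·-1^4 = +1.
(a,b)_19: α=2, u≡7; β=1, v≡5 (mod 19); (7|19)=+1, (5|19)=+1; sign (−1)^0·+1^1·+1^2 = +1.
(a,b)_13: α=2, u≡3; β=1, v≡2 (mod 13); (3|13)=+1, (2|13)=-1; sign (−1)^0·+1^1·-1^2 = +1.
(66, 92378 / ℚ) ramifies at {2, 3}: a division algebra.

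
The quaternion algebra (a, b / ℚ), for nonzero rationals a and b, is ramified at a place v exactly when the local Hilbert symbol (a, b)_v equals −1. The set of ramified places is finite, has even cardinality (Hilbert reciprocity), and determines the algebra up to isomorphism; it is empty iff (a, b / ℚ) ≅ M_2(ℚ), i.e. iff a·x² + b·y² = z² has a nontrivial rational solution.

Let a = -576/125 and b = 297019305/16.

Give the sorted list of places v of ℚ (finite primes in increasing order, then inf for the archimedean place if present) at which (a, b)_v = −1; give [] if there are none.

Mod squares: a ≡ -5, b ≡ 30305. Check v ∈ {∞, 2, 3, 5, 11, 19, 29}.
v=29: a=29^0·(≡23), b=29^1·(≡9) mod 29; (23|29)=+1, (9|29)=+1; (−1)^{0·1·14}·(+1)^1·(+1)^0 = +1.
v=3: a=3^2·(≡1), b=3^4·(≡2) mod 3; (1|3)=+1, (2|3)=-1; (−1)^{2·4·1}·(+1)^4·(-1)^2 = +1.
v=∞: -5 < 0 and 30305 > 0  ⇒  (a,b)_∞ = +1.
v=11: a=11^0·(≡10), b=11^3·(≡4) mod 11; (10|11)=-1, (4|11)=+1; (−1)^{0·3·5}·(-1)^3·(+1)^0 = -1.
v=5: a=5^-3·(≡4), b=5^1·(≡1) mod 5; (4|5)=+1, (1|5)=+1; (−1)^{-3·1·2}·(+1)^1·(+1)^-3 = +1.
v=2: v_2(a)=6, v_2(b)=-4; units ≡ 3, 1 (mod 8); ε·ε+αω+βω = 1·0+6·0+-4·1 ≡ 0  ⇒  (a,b)_2 = +1.
v=19: a=19^0·(≡15), b=19^1·(≡18) mod 19; (15|19)=-1, (18|19)=-1; (−1)^{0·1·9}·(-1)^1·(-1)^0 = -1.
Ram(-5, 30305) = {11, 19}; no ℚ_11-point on the conic.

[11, 19]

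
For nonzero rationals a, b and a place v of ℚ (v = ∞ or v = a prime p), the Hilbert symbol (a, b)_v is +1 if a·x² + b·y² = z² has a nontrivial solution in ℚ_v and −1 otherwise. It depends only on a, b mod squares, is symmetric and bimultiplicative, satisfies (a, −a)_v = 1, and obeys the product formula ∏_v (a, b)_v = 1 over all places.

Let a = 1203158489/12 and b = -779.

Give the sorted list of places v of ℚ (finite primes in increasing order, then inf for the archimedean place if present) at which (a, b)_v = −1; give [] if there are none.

[37, 41]

(a, b) ≡ (59163, -779) mod (ℚ^×)²; places V = {2, 3, 13, 19, 37, 41, ∞}.
(a,b)_∞: sgn(59163)=+, sgn(-779)=−, so +1.
(a,b)_37: α=1, u≡32; β=0, v≡35 (mod 37); (32|37)=-1, (35|37)=-1; sign (−1)^0·-1^0·-1^1 = -1.
(a,b)_2: α=-2, β=0; u≡3, v≡5 (mod 8); ε(u)ε(v)=1·0, αω(v)=-2·1, βω(u)=0·1; sum ≡ 0  ⇒  +1.
(a,b)_13: α=3, u≡1; β=0, v≡1 (mod 13); (1|13)=+1, (1|13)=+1; sign (−1)^0·+1^0·+1^3 = +1.
(a,b)_41: α=1, u≡23; β=1, v≡22 (mod 41); (23|41)=+1, (22|41)=-1; sign (−1)^0·+1^1·-1^1 = -1.
(a,b)_3: α=-1, u≡2; β=0, v≡1 (mod 3); (2|3)=-1, (1|3)=+1; sign (−1)^0·-1^0·+1^-1 = +1.
(a,b)_19: α=2, u≡16; β=1, v≡16 (mod 19); (16|19)=+1, (16|19)=+1; sign (−1)^0·+1^1·+1^2 = +1.
Ram(59163, -779) = {37, 41}; no ℚ_37-point on the conic.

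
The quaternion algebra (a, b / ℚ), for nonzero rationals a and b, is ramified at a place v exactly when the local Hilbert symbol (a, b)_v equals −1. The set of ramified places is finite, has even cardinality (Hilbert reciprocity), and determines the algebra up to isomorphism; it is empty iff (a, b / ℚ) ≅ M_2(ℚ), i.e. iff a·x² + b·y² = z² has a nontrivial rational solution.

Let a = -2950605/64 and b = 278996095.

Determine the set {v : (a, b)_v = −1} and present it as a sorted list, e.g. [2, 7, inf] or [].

[2, 19, 23, 29]

(a, b) ≡ (-327845, 278996095) mod (ℚ^×)²; places V = {2, 3, 5, 7, 17, 19, 23, 29, 37, ∞}.
(a,b)_23: α=0, u≡10; β=1, v≡19 (mod 23); (10|23)=-1, (19|23)=-1; sign (−1)^0·-1^1·-1^0 = -1.
(a,b)_∞: sgn(-327845)=−, sgn(278996095)=+, so +1.
(a,b)_17: α=1, u≡3; β=1, v≡7 (mod 17); (3|17)=-1, (7|17)=-1; sign (−1)^0·-1^1·-1^1 = +1.
(a,b)_3: α=2, u≡1; β=0, v≡1 (mod 3); (1|3)=+1, (1|3)=+1; sign (−1)^0·+1^0·+1^2 = +1.
(a,b)_37: α=0, u≡4; β=1, v≡20 (mod 37); (4|37)=+1, (20|37)=-1; sign (−1)^0·+1^1·-1^0 = +1.
(a,b)_7: α=1, u≡4; β=1, v≡6 (mod 7); (4|7)=+1, (6|7)=-1; sign (−1)^1·+1^1·-1^1 = +1.
(a,b)_19: α=1, u≡7; β=1, v≡7 (mod 19); (7|19)=+1, (7|19)=+1; sign (−1)^1·+1^1·+1^1 = -1.
(a,b)_29: α=1, u≡22; β=1, v≡8 (mod 29); (22|29)=+1, (8|29)=-1; sign (−1)^0·+1^1·-1^1 = -1.
(a,b)_5: α=1, u≡1; β=1, v≡4 (mod 5); (1|5)=+1, (4|5)=+1; sign (−1)^0·+1^1·+1^1 = +1.
(a,b)_2: α=-6, β=0; u≡3, v≡7 (mod 8); ε(u)ε(v)=1·1, αω(v)=-6·0, βω(u)=0·1; sum ≡ 1  ⇒  -1.
|Ram(-327845, 278996095)| = 4, even; anisotropic at {2, 19, 23, 29}.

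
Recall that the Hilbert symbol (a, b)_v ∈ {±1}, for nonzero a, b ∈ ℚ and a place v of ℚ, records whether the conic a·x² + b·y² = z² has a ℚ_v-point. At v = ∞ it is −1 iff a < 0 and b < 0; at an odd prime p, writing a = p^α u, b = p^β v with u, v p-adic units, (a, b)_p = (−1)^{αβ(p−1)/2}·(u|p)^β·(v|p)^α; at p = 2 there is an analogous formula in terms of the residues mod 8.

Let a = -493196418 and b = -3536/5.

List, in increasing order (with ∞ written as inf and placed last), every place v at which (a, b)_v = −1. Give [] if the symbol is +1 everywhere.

(a, b) ≡ (-1122, -1105) mod (ℚ^×)²; places V = {2, 3, 5, 11, 13, 17, ∞}.
(a,b)_3: α=3, u≡1; β=0, v≡2 (mod 3); (1|3)=+1, (2|3)=-1; sign (−1)^0·+1^0·-1^3 = -1.
(a,b)_13: α=2, u≡9; β=1, v≡8 (mod 13); (9|13)=+1, (8|13)=-1; sign (−1)^0·+1^1·-1^2 = +1.
(a,b)_∞: sgn(-1122)=−, sgn(-1105)=−, so -1.
(a,b)_5: α=0, u≡2; β=-1, v≡4 (mod 5); (2|5)=-1, (4|5)=+1; sign (−1)^0·-1^-1·+1^0 = -1.
(a,b)_11: α=1, u≡6; β=0, v≡10 (mod 11); (6|11)=-1, (10|11)=-1; sign (−1)^0·-1^0·-1^1 = -1.
(a,b)_17: α=3, u≡16; β=1, v≡6 (mod 17); (16|17)=+1, (6|17)=-1; sign (−1)^0·+1^1·-1^3 = -1.
(a,b)_2: α=1, β=4; u≡7, v≡7 (mod 8); ε(u)ε(v)=1·1, αω(v)=1·0, βω(u)=4·0; sum ≡ 1  ⇒  -1.
Ram(-1122, -1105) = {2, 3, 5, 11, 17, ∞}; no ℚ_2-point on the conic.

[2, 3, 5, 11, 17, inf]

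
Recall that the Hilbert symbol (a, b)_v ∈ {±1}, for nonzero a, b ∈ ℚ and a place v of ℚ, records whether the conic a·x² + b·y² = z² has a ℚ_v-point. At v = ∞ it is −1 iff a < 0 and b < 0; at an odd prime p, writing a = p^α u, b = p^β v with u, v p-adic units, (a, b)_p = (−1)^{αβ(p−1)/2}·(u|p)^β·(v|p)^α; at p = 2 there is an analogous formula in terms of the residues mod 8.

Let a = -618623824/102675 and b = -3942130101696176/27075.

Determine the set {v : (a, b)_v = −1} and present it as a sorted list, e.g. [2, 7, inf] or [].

[7, 23, 29, inf]

(a, b) ≡ (-14007, -34017) mod (ℚ^×)²; places V = {2, 3, 5, 7, 13, 17, 19, 23, 29, 37, ∞}.
(a,b)_13: α=2, u≡5; β=2, v≡4 (mod 13); (5|13)=-1, (4|13)=+1; sign (−1)^0·-1^2·+1^2 = +1.
(a,b)_2: α=4, β=4; u≡1, v≡7 (mod 8); ε(u)ε(v)=0·1, αω(v)=4·0, βω(u)=4·0; sum ≡ 0  ⇒  +1.
(a,b)_∞: sgn(-14007)=−, sgn(-34017)=−, so -1.
(a,b)_37: α=-2, u≡7; β=0, v≡22 (mod 37); (7|37)=+1, (22|37)=-1; sign (−1)^0·+1^0·-1^-2 = +1.
(a,b)_3: α=-1, u≡2; β=-1, v≡1 (mod 3); (2|3)=-1, (1|3)=+1; sign (−1)^1·-1^-1·+1^-1 = +1.
(a,b)_5: α=-2, u≡3; β=-2, v≡3 (mod 5); (3|5)=-1, (3|5)=-1; sign (−1)^0·-1^-2·-1^-2 = +1.
(a,b)_17: α=0, u≡16; β=3, v≡5 (mod 17); (16|17)=+1, (5|17)=-1; sign (−1)^0·+1^3·-1^0 = +1.
(a,b)_29: α=1, u≡15; β=3, v≡22 (mod 29); (15|29)=-1, (22|29)=+1; sign (−1)^0·-1^3·+1^1 = -1.
(a,b)_7: α=3, u≡4; β=0, v≡5 (mod 7); (4|7)=+1, (5|7)=-1; sign (−1)^0·+1^0·-1^3 = -1.
(a,b)_23: α=1, u≡6; β=3, v≡16 (mod 23); (6|23)=+1, (16|23)=+1; sign (−1)^1·+1^3·+1^1 = -1.
(a,b)_19: α=0, u≡12; β=-2, v≡15 (mod 19); (12|19)=-1, (15|19)=-1; sign (−1)^0·-1^-2·-1^0 = +1.
|Ram(-14007, -34017)| = 4, even; anisotropic at {7, 23, 29, ∞}.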